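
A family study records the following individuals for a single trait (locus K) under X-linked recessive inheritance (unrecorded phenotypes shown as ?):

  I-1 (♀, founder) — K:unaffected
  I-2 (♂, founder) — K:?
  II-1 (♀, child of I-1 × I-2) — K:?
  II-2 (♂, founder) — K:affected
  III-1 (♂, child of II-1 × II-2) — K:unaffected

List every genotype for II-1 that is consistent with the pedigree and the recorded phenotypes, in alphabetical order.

II-1 ∈ {X^KX^K, X^KX^k}

K/I-1 un ·: X^KX^K|X^KX^k
K/I-2 ? ·: X^KY|X^kY
K/II-1 ? I-1×I-2: X^KX^K|X^KX^k
K/II-2 aff ·: X^kY
K/III-1 un II-1×II-2: X^KY
⇒ K over [I-1,I-2,II-1,II-2,III-1]: 5 consistent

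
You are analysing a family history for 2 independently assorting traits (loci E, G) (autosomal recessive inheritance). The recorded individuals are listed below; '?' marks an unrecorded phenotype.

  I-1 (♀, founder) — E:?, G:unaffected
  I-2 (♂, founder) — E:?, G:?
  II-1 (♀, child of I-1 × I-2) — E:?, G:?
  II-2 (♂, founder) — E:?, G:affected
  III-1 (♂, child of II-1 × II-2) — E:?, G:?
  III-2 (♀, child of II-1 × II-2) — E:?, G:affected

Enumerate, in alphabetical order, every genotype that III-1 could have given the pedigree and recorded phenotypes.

III-1 ∈ {EE Gg, EE gg, Ee Gg, Ee gg, ee Gg, ee gg}

E/I-1 ? ·: EE|Ee|ee
E/I-2 ? ·: EE|Ee|ee
E/II-1 ? I-1×I-2: EE|Ee|ee
E/II-2 ? ·: EE|Ee|ee
E/III-1 ? II-1×II-2: EE|Ee|ee
E/III-2 ? II-1×II-2: EE|Ee|ee
⇒ E over [I-1,I-2,II-1,II-2,III-1,III-2]: 167 consistent
G/I-1 un ·: GG|Gg
G/I-2 ? ·: GG|Gg|gg
G/II-1 ? I-1×I-2: Gg|gg
G/II-2 aff ·: gg
G/III-1 ? II-1×II-2: Gg|gg
G/III-2 aff II-1×II-2: gg
⇒ G over [I-1,I-2,II-1,II-2,III-1,III-2]: 12 consistent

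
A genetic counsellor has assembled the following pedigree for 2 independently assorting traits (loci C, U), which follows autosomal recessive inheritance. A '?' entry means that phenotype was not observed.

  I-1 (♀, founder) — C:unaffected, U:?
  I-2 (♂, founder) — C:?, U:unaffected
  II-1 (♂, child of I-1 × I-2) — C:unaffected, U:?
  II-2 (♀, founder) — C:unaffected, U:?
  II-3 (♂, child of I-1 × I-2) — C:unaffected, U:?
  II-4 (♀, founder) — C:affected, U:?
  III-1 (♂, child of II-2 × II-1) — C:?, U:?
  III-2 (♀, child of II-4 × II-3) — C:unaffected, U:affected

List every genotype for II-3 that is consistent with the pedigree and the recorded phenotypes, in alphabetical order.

C/I-1 un ·: CC|Cc
C/I-2 ? ·: CC|Cc|cc
C/II-1 un I-1×I-2: CC|Cc
C/II-2 un ·: CC|Cc
C/II-3 un I-1×I-2: CC|Cc
C/II-4 aff ·: cc
C/III-1 ? II-2×II-1: CC|Cc|cc
C/III-2 un II-4×II-3: Cc
⇒ C over [I-1,I-2,II-1,II-2,II-3,II-4,III-1,III-2]: 61 consistent
U/I-1 ? ·: UU|Uu|uu
U/I-2 un ·: UU|Uu
U/II-1 ? I-1×I-2: UU|Uu|uu
U/II-2 ? ·: UU|Uu|uu
U/II-3 ? I-1×I-2: Uu|uu
U/II-4 ? ·: Uu|uu
U/III-1 ? II-2×II-1: UU|Uu|uu
U/III-2 aff II-4×II-3: uu
⇒ U over [I-1,I-2,II-1,II-2,II-3,II-4,III-1,III-2]: 162 consistent

II-3 ∈ {CC Uu, CC uu, Cc Uu, Cc uu}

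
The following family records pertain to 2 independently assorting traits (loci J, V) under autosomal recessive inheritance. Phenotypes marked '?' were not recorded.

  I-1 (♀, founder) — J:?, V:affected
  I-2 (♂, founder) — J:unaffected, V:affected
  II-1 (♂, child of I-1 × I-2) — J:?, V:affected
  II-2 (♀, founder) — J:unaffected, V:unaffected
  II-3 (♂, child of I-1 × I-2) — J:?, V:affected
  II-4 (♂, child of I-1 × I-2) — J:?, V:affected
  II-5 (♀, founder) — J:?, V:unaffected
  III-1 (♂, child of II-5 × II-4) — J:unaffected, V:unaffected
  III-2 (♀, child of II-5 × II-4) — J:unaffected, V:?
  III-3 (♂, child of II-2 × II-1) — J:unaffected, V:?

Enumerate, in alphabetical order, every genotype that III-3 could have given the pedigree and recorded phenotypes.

III-3 ∈ {JJ Vv, JJ vv, Jj Vv, Jj vv}

J/I-1 ? ·: JJ|Jj|jj
J/I-2 un ·: JJ|Jj
J/II-1 ? I-1×I-2: JJ|Jj|jj
J/II-2 un ·: JJ|Jj
J/II-3 ? I-1×I-2: JJ|Jj|jj
J/II-4 ? I-1×I-2: JJ|Jj|jj
J/II-5 ? ·: JJ|Jj|jj
J/III-1 un II-5×II-4: JJ|Jj
J/III-2 un II-5×II-4: JJ|Jj
J/III-3 un II-2×II-1: JJ|Jj
⇒ J over [I-1,I-2,II-1,II-2,II-3,II-4,II-5,III-1,III-2,III-3]: 1065 consistent
V/I-1 aff ·: vv
V/I-2 aff ·: vv
V/II-1 aff I-1×I-2: vv
V/II-2 un ·: VV|Vv
V/II-3 aff I-1×I-2: vv
V/II-4 aff I-1×I-2: vv
V/II-5 un ·: VV|Vv
V/III-1 un II-5×II-4: Vv
V/III-2 ? II-5×II-4: Vv|vv
V/III-3 ? II-2×II-1: Vv|vv
⇒ V over [I-1,I-2,II-1,II-2,II-3,II-4,II-5,III-1,III-2,III-3]: 9 consistent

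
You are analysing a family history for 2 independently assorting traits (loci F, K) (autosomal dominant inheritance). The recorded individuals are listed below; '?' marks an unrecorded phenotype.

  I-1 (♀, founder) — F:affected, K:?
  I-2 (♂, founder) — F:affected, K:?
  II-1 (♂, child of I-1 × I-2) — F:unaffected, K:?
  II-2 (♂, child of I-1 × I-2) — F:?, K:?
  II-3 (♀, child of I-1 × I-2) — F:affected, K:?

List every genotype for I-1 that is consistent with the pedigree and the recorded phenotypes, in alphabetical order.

I-1 ∈ {Ff KK, Ff Kk, Ff kk}

F/I-1 aff ·: Ff
F/I-2 aff ·: Ff
F/II-1 un I-1×I-2: ff
F/II-2 ? I-1×I-2: ff|Ff|FF
F/II-3 aff I-1×I-2: Ff|FF
⇒ F over [I-1,I-2,II-1,II-2,II-3]: 6 consistent
K/I-1 ? ·: kk|Kk|KK
K/I-2 ? ·: kk|Kk|KK
K/II-1 ? I-1×I-2: kk|Kk|KK
K/II-2 ? I-1×I-2: kk|Kk|KK
K/II-3 ? I-1×I-2: kk|Kk|KK
⇒ K over [I-1,I-2,II-1,II-2,II-3]: 63 consistent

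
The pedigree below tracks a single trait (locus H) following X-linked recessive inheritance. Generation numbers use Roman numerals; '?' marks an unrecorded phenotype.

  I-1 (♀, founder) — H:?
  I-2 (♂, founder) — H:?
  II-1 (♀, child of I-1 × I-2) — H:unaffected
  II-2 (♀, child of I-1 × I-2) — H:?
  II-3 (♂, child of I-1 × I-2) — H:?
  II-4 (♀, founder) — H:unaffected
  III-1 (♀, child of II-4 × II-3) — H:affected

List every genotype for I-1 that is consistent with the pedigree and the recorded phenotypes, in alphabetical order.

I-1 ∈ {X^HX^h, X^hX^h}

H/I-1 ? ·: X^HX^h|X^hX^h
H/I-2 ? ·: X^HY|X^hY
H/II-1 un I-1×I-2: X^HX^H|X^HX^h
H/II-2 ? I-1×I-2: X^HX^H|X^HX^h|X^hX^h
H/II-3 ? I-1×I-2: X^hY
H/II-4 un ·: X^HX^h
H/III-1 aff II-4×II-3: X^hX^h
⇒ H over [I-1,I-2,II-1,II-2,II-3,II-4,III-1]: 7 consistent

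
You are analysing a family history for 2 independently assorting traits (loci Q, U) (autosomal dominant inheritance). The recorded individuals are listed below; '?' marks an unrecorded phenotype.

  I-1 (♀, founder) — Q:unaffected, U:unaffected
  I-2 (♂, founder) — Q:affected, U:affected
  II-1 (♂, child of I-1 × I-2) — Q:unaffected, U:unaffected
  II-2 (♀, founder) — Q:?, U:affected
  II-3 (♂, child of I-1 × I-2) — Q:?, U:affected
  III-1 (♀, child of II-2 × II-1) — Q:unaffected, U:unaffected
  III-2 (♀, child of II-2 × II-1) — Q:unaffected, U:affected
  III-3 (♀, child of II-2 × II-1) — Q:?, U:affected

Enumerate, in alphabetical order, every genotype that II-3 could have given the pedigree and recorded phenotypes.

II-3 ∈ {Qq Uu, qq Uu}

Q/I-1 un ·: qq
Q/I-2 aff ·: Qq
Q/II-1 un I-1×I-2: qq
Q/II-2 ? ·: qq|Qq
Q/II-3 ? I-1×I-2: qq|Qq
Q/III-1 un II-2×II-1: qq
Q/III-2 un II-2×II-1: qq
Q/III-3 ? II-2×II-1: qq|Qq
⇒ Q over [I-1,I-2,II-1,II-2,II-3,III-1,III-2,III-3]: 6 consistent
U/I-1 un ·: uu
U/I-2 aff ·: Uu
U/II-1 un I-1×I-2: uu
U/II-2 aff ·: Uu
U/II-3 aff I-1×I-2: Uu
U/III-1 un II-2×II-1: uu
U/III-2 aff II-2×II-1: Uu
U/III-3 aff II-2×II-1: Uu
⇒ U over [I-1,I-2,II-1,II-2,II-3,III-1,III-2,III-3]: 1 consistent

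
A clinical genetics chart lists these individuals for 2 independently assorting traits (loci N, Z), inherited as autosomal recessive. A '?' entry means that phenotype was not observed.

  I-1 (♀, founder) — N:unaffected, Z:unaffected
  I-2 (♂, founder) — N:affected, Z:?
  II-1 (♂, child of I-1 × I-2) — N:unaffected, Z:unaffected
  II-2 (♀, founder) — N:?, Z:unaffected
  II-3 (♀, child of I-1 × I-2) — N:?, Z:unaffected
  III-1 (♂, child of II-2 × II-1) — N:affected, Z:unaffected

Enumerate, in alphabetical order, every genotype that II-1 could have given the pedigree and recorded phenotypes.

II-1 ∈ {Nn ZZ, Nn Zz}

N/I-1 un ·: NN|Nn
N/I-2 aff ·: nn
N/II-1 un I-1×I-2: Nn
N/II-2 ? ·: Nn|nn
N/II-3 ? I-1×I-2: Nn|nn
N/III-1 aff II-2×II-1: nn
⇒ N over [I-1,I-2,II-1,II-2,II-3,III-1]: 6 consistent
Z/I-1 un ·: ZZ|Zz
Z/I-2 ? ·: ZZ|Zz|zz
Z/II-1 un I-1×I-2: ZZ|Zz
Z/II-2 un ·: ZZ|Zz
Z/II-3 un I-1×I-2: ZZ|Zz
Z/III-1 un II-2×II-1: ZZ|Zz
⇒ Z over [I-1,I-2,II-1,II-2,II-3,III-1]: 53 consistent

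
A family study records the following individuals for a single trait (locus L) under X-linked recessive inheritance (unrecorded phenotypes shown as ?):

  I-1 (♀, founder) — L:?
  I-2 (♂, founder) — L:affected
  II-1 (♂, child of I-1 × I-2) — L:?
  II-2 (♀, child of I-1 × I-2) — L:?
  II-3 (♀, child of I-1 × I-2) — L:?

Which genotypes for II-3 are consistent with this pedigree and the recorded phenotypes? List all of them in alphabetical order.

II-3 ∈ {X^LX^l, X^lX^l}

L/I-1 ? ·: X^LX^L|X^LX^l|X^lX^l
L/I-2 aff ·: X^lY
L/II-1 ? I-1×I-2: X^LY|X^lY
L/II-2 ? I-1×I-2: X^LX^l|X^lX^l
L/II-3 ? I-1×I-2: X^LX^l|X^lX^l
⇒ L over [I-1,I-2,II-1,II-2,II-3]: 10 consistent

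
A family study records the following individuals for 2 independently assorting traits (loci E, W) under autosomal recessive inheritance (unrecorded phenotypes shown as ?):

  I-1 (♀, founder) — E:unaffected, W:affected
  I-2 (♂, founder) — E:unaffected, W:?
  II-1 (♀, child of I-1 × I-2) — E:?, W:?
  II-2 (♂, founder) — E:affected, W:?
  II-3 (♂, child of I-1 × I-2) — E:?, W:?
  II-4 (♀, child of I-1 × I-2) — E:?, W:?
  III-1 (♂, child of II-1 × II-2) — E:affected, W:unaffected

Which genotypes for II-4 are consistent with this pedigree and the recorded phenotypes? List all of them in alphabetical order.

E/I-1 un ·: EE|Ee
E/I-2 un ·: EE|Ee
E/II-1 ? I-1×I-2: Ee|ee
E/II-2 aff ·: ee
E/II-3 ? I-1×I-2: EE|Ee|ee
E/II-4 ? I-1×I-2: EE|Ee|ee
E/III-1 aff II-1×II-2: ee
⇒ E over [I-1,I-2,II-1,II-2,II-3,II-4,III-1]: 26 consistent
W/I-1 aff ·: ww
W/I-2 ? ·: WW|Ww|ww
W/II-1 ? I-1×I-2: Ww|ww
W/II-2 ? ·: WW|Ww|ww
W/II-3 ? I-1×I-2: Ww|ww
W/II-4 ? I-1×I-2: Ww|ww
W/III-1 un II-1×II-2: WW|Ww
⇒ W over [I-1,I-2,II-1,II-2,II-3,II-4,III-1]: 35 consistent

II-4 ∈ {EE Ww, EE ww, Ee Ww, Ee ww, ee Ww, ee ww}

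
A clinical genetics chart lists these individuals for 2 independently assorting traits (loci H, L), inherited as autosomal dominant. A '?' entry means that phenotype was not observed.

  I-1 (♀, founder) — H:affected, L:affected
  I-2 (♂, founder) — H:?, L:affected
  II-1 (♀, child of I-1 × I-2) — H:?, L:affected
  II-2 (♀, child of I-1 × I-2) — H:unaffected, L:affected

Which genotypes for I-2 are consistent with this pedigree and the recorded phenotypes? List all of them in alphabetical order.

I-2 ∈ {Hh LL, Hh Ll, hh LL, hh Ll}

H/I-1 aff ·: Hh
H/I-2 ? ·: hh|Hh
H/II-1 ? I-1×I-2: hh|Hh|HH
H/II-2 un I-1×I-2: hh
⇒ H over [I-1,I-2,II-1,II-2]: 5 consistent
L/I-1 aff ·: Ll|LL
L/I-2 aff ·: Ll|LL
L/II-1 aff I-1×I-2: Ll|LL
L/II-2 aff I-1×I-2: Ll|LL
⇒ L over [I-1,I-2,II-1,II-2]: 13 consistent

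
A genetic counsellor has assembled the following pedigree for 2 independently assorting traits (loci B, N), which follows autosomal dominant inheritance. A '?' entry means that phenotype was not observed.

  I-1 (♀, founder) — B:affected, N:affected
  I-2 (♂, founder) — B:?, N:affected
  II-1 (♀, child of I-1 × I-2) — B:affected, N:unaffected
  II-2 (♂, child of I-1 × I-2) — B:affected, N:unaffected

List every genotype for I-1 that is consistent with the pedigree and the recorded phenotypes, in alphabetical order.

B/I-1 aff ·: Bb|BB
B/I-2 ? ·: bb|Bb|BB
B/II-1 aff I-1×I-2: Bb|BB
B/II-2 aff I-1×I-2: Bb|BB
⇒ B over [I-1,I-2,II-1,II-2]: 15 consistent
N/I-1 aff ·: Nn
N/I-2 aff ·: Nn
N/II-1 un I-1×I-2: nn
N/II-2 un I-1×I-2: nn
⇒ N over [I-1,I-2,II-1,II-2]: 1 consistent

I-1 ∈ {BB Nn, Bb Nn}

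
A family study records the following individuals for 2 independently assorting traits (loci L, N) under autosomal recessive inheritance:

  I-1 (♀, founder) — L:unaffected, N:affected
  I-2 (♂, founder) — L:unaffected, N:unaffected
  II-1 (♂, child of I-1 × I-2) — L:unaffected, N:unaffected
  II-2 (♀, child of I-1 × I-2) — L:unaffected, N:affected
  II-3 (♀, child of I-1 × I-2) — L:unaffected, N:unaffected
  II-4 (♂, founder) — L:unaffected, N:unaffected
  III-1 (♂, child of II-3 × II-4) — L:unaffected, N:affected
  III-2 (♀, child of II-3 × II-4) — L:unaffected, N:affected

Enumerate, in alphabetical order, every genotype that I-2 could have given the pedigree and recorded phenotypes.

I-2 ∈ {LL Nn, Ll Nn}

L/I-1 un ·: LL|Ll
L/I-2 un ·: LL|Ll
L/II-1 un I-1×I-2: LL|Ll
L/II-2 un I-1×I-2: LL|Ll
L/II-3 un I-1×I-2: LL|Ll
L/II-4 un ·: LL|Ll
L/III-1 un II-3×II-4: LL|Ll
L/III-2 un II-3×II-4: LL|Ll
⇒ L over [I-1,I-2,II-1,II-2,II-3,II-4,III-1,III-2]: 161 consistent
N/I-1 aff ·: nn
N/I-2 un ·: Nn
N/II-1 un I-1×I-2: Nn
N/II-2 aff I-1×I-2: nn
N/II-3 un I-1×I-2: Nn
N/II-4 un ·: Nn
N/III-1 aff II-3×II-4: nn
N/III-2 aff II-3×II-4: nn
⇒ N over [I-1,I-2,II-1,II-2,II-3,II-4,III-1,III-2]: 1 consistent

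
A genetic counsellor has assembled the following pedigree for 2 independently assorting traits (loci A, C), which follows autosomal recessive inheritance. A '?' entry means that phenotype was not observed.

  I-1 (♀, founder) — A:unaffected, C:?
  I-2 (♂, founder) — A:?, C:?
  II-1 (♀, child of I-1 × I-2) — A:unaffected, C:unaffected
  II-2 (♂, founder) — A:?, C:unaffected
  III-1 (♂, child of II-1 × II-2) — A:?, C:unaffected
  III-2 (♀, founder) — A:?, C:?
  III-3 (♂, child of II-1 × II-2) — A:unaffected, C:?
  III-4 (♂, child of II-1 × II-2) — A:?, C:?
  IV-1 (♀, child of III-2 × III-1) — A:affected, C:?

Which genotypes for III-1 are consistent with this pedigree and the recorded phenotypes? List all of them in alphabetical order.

III-1 ∈ {Aa CC, Aa Cc, aa CC, aa Cc}

A/I-1 un ·: AA|Aa
A/I-2 ? ·: AA|Aa|aa
A/II-1 un I-1×I-2: AA|Aa
A/II-2 ? ·: AA|Aa|aa
A/III-1 ? II-1×II-2: Aa|aa
A/III-2 ? ·: Aa|aa
A/III-3 un II-1×II-2: AA|Aa
A/III-4 ? II-1×II-2: AA|Aa|aa
A/IV-1 aff III-2×III-1: aa
⇒ A over [I-1,I-2,II-1,II-2,III-1,III-2,III-3,III-4,IV-1]: 240 consistent
C/I-1 ? ·: CC|Cc|cc
C/I-2 ? ·: CC|Cc|cc
C/II-1 un I-1×I-2: CC|Cc
C/II-2 un ·: CC|Cc
C/III-1 un II-1×II-2: CC|Cc
C/III-2 ? ·: CC|Cc|cc
C/III-3 ? II-1×II-2: CC|Cc|cc
C/III-4 ? II-1×II-2: CC|Cc|cc
C/IV-1 ? III-2×III-1: CC|Cc|cc
⇒ C over [I-1,I-2,II-1,II-2,III-1,III-2,III-3,III-4,IV-1]: 1193 consistent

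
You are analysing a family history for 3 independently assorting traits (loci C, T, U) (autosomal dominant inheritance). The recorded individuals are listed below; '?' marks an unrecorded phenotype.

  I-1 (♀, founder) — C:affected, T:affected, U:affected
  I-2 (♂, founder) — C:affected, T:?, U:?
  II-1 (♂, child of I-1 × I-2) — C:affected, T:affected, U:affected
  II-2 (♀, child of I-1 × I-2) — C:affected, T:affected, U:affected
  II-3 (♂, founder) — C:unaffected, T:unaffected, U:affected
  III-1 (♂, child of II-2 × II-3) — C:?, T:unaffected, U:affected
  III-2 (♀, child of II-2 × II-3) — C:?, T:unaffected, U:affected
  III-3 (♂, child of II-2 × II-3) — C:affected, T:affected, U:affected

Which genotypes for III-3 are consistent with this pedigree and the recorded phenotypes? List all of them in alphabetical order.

C/I-1 aff ·: Cc|CC
C/I-2 aff ·: Cc|CC
C/II-1 aff I-1×I-2: Cc|CC
C/II-2 aff I-1×I-2: Cc|CC
C/II-3 un ·: cc
C/III-1 ? II-2×II-3: cc|Cc
C/III-2 ? II-2×II-3: cc|Cc
C/III-3 aff II-2×II-3: Cc
⇒ C over [I-1,I-2,II-1,II-2,II-3,III-1,III-2,III-3]: 31 consistent
T/I-1 aff ·: Tt|TT
T/I-2 ? ·: tt|Tt|TT
T/II-1 aff I-1×I-2: Tt|TT
T/II-2 aff I-1×I-2: Tt
T/II-3 un ·: tt
T/III-1 un II-2×II-3: tt
T/III-2 un II-2×II-3: tt
T/III-3 aff II-2×II-3: Tt
⇒ T over [I-1,I-2,II-1,II-2,II-3,III-1,III-2,III-3]: 8 consistent
U/I-1 aff ·: Uu|UU
U/I-2 ? ·: uu|Uu|UU
U/II-1 aff I-1×I-2: Uu|UU
U/II-2 aff I-1×I-2: Uu|UU
U/II-3 aff ·: Uu|UU
U/III-1 aff II-2×II-3: Uu|UU
U/III-2 aff II-2×II-3: Uu|UU
U/III-3 aff II-2×II-3: Uu|UU
⇒ U over [I-1,I-2,II-1,II-2,II-3,III-1,III-2,III-3]: 191 consistent

III-3 ∈ {Cc Tt UU, Cc Tt Uu}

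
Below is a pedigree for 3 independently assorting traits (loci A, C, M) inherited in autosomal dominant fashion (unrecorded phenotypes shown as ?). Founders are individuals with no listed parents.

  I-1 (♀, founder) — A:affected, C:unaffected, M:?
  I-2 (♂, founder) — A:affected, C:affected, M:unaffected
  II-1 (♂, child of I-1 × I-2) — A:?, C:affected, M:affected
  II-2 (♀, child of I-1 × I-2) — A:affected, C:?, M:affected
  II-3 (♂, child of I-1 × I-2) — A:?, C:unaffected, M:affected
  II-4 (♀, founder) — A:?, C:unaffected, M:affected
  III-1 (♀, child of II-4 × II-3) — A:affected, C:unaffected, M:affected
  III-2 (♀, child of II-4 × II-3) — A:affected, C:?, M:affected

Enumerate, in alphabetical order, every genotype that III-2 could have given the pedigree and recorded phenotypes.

III-2 ∈ {AA cc MM, AA cc Mm, Aa cc MM, Aa cc Mm}

A/I-1 aff ·: Aa|AA
A/I-2 aff ·: Aa|AA
A/II-1 ? I-1×I-2: aa|Aa|AA
A/II-2 aff I-1×I-2: Aa|AA
A/II-3 ? I-1×I-2: aa|Aa|AA
A/II-4 ? ·: aa|Aa|AA
A/III-1 aff II-4×II-3: Aa|AA
A/III-2 aff II-4×II-3: Aa|AA
⇒ A over [I-1,I-2,II-1,II-2,II-3,II-4,III-1,III-2]: 228 consistent
C/I-1 un ·: cc
C/I-2 aff ·: Cc
C/II-1 aff I-1×I-2: Cc
C/II-2 ? I-1×I-2: cc|Cc
C/II-3 un I-1×I-2: cc
C/II-4 un ·: cc
C/III-1 un II-4×II-3: cc
C/III-2 ? II-4×II-3: cc
⇒ C over [I-1,I-2,II-1,II-2,II-3,II-4,III-1,III-2]: 2 consistent
M/I-1 ? ·: Mm|MM
M/I-2 un ·: mm
M/II-1 aff I-1×I-2: Mm
M/II-2 aff I-1×I-2: Mm
M/II-3 aff I-1×I-2: Mm
M/II-4 aff ·: Mm|MM
M/III-1 aff II-4×II-3: Mm|MM
M/III-2 aff II-4×II-3: Mm|MM
⇒ M over [I-1,I-2,II-1,II-2,II-3,II-4,III-1,III-2]: 16 consistent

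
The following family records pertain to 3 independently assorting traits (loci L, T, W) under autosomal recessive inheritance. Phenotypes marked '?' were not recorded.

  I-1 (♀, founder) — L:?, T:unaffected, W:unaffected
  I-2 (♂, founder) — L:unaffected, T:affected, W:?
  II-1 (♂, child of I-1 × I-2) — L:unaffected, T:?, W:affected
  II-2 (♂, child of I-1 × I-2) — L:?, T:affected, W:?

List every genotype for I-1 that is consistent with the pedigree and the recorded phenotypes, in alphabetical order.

I-1 ∈ {LL Tt Ww, Ll Tt Ww, ll Tt Ww}

L/I-1 ? ·: LL|Ll|ll
L/I-2 un ·: LL|Ll
L/II-1 un I-1×I-2: LL|Ll
L/II-2 ? I-1×I-2: LL|Ll|ll
⇒ L over [I-1,I-2,II-1,II-2]: 18 consistent
T/I-1 un ·: Tt
T/I-2 aff ·: tt
T/II-1 ? I-1×I-2: Tt|tt
T/II-2 aff I-1×I-2: tt
⇒ T over [I-1,I-2,II-1,II-2]: 2 consistent
W/I-1 un ·: Ww
W/I-2 ? ·: Ww|ww
W/II-1 aff I-1×I-2: ww
W/II-2 ? I-1×I-2: WW|Ww|ww
⇒ W over [I-1,I-2,II-1,II-2]: 5 consistent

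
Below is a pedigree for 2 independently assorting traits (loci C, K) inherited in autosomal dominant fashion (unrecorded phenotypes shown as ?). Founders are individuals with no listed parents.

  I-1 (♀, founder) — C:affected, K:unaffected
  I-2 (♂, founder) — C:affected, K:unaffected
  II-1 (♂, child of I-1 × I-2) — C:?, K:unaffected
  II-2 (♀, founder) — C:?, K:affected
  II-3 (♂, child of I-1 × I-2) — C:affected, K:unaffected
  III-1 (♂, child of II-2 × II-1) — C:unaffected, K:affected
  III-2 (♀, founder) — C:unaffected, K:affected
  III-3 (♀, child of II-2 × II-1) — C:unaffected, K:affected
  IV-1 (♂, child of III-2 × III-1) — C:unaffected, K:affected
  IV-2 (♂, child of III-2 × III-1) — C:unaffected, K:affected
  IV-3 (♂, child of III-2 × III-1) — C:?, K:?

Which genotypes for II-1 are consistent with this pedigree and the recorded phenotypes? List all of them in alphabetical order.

II-1 ∈ {Cc kk, cc kk}

C/I-1 aff ·: Cc|CC
C/I-2 aff ·: Cc|CC
C/II-1 ? I-1×I-2: cc|Cc
C/II-2 ? ·: cc|Cc
C/II-3 aff I-1×I-2: Cc|CC
C/III-1 un II-2×II-1: cc
C/III-2 un ·: cc
C/III-3 un II-2×II-1: cc
C/IV-1 un III-2×III-1: cc
C/IV-2 un III-2×III-1: cc
C/IV-3 ? III-2×III-1: cc
⇒ C over [I-1,I-2,II-1,II-2,II-3,III-1,III-2,III-3,IV-1,IV-2,IV-3]: 16 consistent
K/I-1 un ·: kk
K/I-2 un ·: kk
K/II-1 un I-1×I-2: kk
K/II-2 aff ·: Kk|KK
K/II-3 un I-1×I-2: kk
K/III-1 aff II-2×II-1: Kk
K/III-2 aff ·: Kk|KK
K/III-3 aff II-2×II-1: Kk
K/IV-1 aff III-2×III-1: Kk|KK
K/IV-2 aff III-2×III-1: Kk|KK
K/IV-3 ? III-2×III-1: kk|Kk|KK
⇒ K over [I-1,I-2,II-1,II-2,II-3,III-1,III-2,III-3,IV-1,IV-2,IV-3]: 40 consistent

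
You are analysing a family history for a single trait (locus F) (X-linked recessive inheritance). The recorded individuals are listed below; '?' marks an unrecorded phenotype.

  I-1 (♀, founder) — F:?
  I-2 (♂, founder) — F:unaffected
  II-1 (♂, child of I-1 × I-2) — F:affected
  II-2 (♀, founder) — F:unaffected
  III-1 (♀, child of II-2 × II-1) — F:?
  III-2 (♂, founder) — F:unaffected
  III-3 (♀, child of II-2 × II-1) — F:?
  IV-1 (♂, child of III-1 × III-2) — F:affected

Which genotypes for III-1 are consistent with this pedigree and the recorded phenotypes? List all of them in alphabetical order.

III-1 ∈ {X^FX^f, X^fX^f}

F/I-1 ? ·: X^FX^f|X^fX^f
F/I-2 un ·: X^FY
F/II-1 aff I-1×I-2: X^fY
F/II-2 un ·: X^FX^F|X^FX^f
F/III-1 ? II-2×II-1: X^FX^f|X^fX^f
F/III-2 un ·: X^FY
F/III-3 ? II-2×II-1: X^FX^f|X^fX^f
F/IV-1 aff III-1×III-2: X^fY
⇒ F over [I-1,I-2,II-1,II-2,III-1,III-2,III-3,IV-1]: 10 consistent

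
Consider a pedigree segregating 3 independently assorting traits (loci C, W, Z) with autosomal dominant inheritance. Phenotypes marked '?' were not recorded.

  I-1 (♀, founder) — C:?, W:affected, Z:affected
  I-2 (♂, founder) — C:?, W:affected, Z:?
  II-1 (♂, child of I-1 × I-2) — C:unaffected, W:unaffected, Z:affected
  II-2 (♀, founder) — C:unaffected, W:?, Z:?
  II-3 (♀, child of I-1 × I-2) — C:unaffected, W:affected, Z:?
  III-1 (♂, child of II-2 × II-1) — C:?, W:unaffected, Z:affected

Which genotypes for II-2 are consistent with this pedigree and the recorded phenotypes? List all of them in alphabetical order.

C/I-1 ? ·: cc|Cc
C/I-2 ? ·: cc|Cc
C/II-1 un I-1×I-2: cc
C/II-2 un ·: cc
C/II-3 un I-1×I-2: cc
C/III-1 ? II-2×II-1: cc
⇒ C over [I-1,I-2,II-1,II-2,II-3,III-1]: 4 consistent
W/I-1 aff ·: Ww
W/I-2 aff ·: Ww
W/II-1 un I-1×I-2: ww
W/II-2 ? ·: ww|Ww
W/II-3 aff I-1×I-2: Ww|WW
W/III-1 un II-2×II-1: ww
⇒ W over [I-1,I-2,II-1,II-2,II-3,III-1]: 4 consistent
Z/I-1 aff ·: Zz|ZZ
Z/I-2 ? ·: zz|Zz|ZZ
Z/II-1 aff I-1×I-2: Zz|ZZ
Z/II-2 ? ·: zz|Zz|ZZ
Z/II-3 ? I-1×I-2: zz|Zz|ZZ
Z/III-1 aff II-2×II-1: Zz|ZZ
⇒ Z over [I-1,I-2,II-1,II-2,II-3,III-1]: 82 consistent

II-2 ∈ {cc Ww ZZ, cc Ww Zz, cc Ww zz, cc ww ZZ, cc ww Zz, cc ww zz}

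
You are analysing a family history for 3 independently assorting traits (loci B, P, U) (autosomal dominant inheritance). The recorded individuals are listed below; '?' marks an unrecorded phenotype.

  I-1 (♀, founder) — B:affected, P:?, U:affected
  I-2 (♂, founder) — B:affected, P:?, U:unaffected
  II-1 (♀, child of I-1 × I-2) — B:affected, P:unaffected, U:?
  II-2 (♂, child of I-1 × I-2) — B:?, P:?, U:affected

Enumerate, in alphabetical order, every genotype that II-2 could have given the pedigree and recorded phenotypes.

II-2 ∈ {BB PP Uu, BB Pp Uu, BB pp Uu, Bb PP Uu, Bb Pp Uu, Bb pp Uu, bb PP Uu, bb Pp Uu, bb pp Uu}

B/I-1 aff ·: Bb|BB
B/I-2 aff ·: Bb|BB
B/II-1 aff I-1×I-2: Bb|BB
B/II-2 ? I-1×I-2: bb|Bb|BB
⇒ B over [I-1,I-2,II-1,II-2]: 15 consistent
P/I-1 ? ·: pp|Pp
P/I-2 ? ·: pp|Pp
P/II-1 un I-1×I-2: pp
P/II-2 ? I-1×I-2: pp|Pp|PP
⇒ P over [I-1,I-2,II-1,II-2]: 8 consistent
U/I-1 aff ·: Uu|UU
U/I-2 un ·: uu
U/II-1 ? I-1×I-2: uu|Uu
U/II-2 aff I-1×I-2: Uu
⇒ U over [I-1,I-2,II-1,II-2]: 3 consistent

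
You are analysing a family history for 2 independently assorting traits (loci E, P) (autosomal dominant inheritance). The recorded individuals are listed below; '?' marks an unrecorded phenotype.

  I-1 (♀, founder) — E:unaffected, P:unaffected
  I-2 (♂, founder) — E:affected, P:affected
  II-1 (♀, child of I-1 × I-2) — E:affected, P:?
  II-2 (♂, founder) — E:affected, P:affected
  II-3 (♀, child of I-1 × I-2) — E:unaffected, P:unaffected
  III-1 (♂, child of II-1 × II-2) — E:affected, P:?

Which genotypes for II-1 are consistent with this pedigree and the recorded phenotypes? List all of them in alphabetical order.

II-1 ∈ {Ee Pp, Ee pp}

E/I-1 un ·: ee
E/I-2 aff ·: Ee
E/II-1 aff I-1×I-2: Ee
E/II-2 aff ·: Ee|EE
E/II-3 un I-1×I-2: ee
E/III-1 aff II-1×II-2: Ee|EE
⇒ E over [I-1,I-2,II-1,II-2,II-3,III-1]: 4 consistent
P/I-1 un ·: pp
P/I-2 aff ·: Pp
P/II-1 ? I-1×I-2: pp|Pp
P/II-2 aff ·: Pp|PP
P/II-3 un I-1×I-2: pp
P/III-1 ? II-1×II-2: pp|Pp|PP
⇒ P over [I-1,I-2,II-1,II-2,II-3,III-1]: 8 consistent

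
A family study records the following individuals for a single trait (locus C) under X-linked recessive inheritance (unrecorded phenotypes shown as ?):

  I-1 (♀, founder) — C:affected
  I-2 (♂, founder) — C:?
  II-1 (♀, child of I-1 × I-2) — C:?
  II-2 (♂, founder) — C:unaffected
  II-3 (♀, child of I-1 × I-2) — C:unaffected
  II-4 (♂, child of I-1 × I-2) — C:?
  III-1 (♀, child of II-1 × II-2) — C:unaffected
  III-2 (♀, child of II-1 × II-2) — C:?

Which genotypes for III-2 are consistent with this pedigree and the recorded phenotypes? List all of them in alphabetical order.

C/I-1 aff ·: X^cX^c
C/I-2 ? ·: X^CY
C/II-1 ? I-1×I-2: X^CX^c
C/II-2 un ·: X^CY
C/II-3 un I-1×I-2: X^CX^c
C/II-4 ? I-1×I-2: X^cY
C/III-1 un II-1×II-2: X^CX^C|X^CX^c
C/III-2 ? II-1×II-2: X^CX^C|X^CX^c
⇒ C over [I-1,I-2,II-1,II-2,II-3,II-4,III-1,III-2]: 4 consistent

III-2 ∈ {X^CX^C, X^CX^c}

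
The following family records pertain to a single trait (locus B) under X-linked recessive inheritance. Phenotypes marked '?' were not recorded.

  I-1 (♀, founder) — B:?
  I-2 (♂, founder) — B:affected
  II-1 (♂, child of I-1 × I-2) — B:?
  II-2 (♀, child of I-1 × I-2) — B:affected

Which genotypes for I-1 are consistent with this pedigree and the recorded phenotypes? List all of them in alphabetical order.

I-1 ∈ {X^BX^b, X^bX^b}

B/I-1 ? ·: X^BX^b|X^bX^b
B/I-2 aff ·: X^bY
B/II-1 ? I-1×I-2: X^BY|X^bY
B/II-2 aff I-1×I-2: X^bX^b
⇒ B over [I-1,I-2,II-1,II-2]: 3 consistent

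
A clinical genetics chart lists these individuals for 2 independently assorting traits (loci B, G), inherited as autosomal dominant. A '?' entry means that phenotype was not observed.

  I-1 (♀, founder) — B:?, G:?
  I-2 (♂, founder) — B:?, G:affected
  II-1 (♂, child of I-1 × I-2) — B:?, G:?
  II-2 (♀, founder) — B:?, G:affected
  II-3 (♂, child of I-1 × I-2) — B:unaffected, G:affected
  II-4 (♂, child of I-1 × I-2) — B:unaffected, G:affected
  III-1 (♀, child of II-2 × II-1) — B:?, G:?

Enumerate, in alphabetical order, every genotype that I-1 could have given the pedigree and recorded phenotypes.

I-1 ∈ {Bb GG, Bb Gg, Bb gg, bb GG, bb Gg, bb gg}

B/I-1 ? ·: bb|Bb
B/I-2 ? ·: bb|Bb
B/II-1 ? I-1×I-2: bb|Bb|BB
B/II-2 ? ·: bb|Bb|BB
B/II-3 un I-1×I-2: bb
B/II-4 un I-1×I-2: bb
B/III-1 ? II-2×II-1: bb|Bb|BB
⇒ B over [I-1,I-2,II-1,II-2,II-3,II-4,III-1]: 41 consistent
G/I-1 ? ·: gg|Gg|GG
G/I-2 aff ·: Gg|GG
G/II-1 ? I-1×I-2: gg|Gg|GG
G/II-2 aff ·: Gg|GG
G/II-3 aff I-1×I-2: Gg|GG
G/II-4 aff I-1×I-2: Gg|GG
G/III-1 ? II-2×II-1: gg|Gg|GG
⇒ G over [I-1,I-2,II-1,II-2,II-3,II-4,III-1]: 124 consistent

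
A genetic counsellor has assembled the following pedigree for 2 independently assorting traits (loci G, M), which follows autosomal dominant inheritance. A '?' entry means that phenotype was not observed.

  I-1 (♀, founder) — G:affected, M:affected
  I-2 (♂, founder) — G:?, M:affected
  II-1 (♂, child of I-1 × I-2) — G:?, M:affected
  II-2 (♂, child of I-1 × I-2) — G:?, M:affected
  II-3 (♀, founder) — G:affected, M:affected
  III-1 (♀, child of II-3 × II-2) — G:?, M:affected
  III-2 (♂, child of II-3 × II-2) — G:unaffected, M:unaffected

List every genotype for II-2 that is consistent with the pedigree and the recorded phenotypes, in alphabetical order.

G/I-1 aff ·: Gg|GG
G/I-2 ? ·: gg|Gg|GG
G/II-1 ? I-1×I-2: gg|Gg|GG
G/II-2 ? I-1×I-2: gg|Gg
G/II-3 aff ·: Gg
G/III-1 ? II-3×II-2: gg|Gg|GG
G/III-2 un II-3×II-2: gg
⇒ G over [I-1,I-2,II-1,II-2,II-3,III-1,III-2]: 40 consistent
M/I-1 aff ·: Mm|MM
M/I-2 aff ·: Mm|MM
M/II-1 aff I-1×I-2: Mm|MM
M/II-2 aff I-1×I-2: Mm
M/II-3 aff ·: Mm
M/III-1 aff II-3×II-2: Mm|MM
M/III-2 un II-3×II-2: mm
⇒ M over [I-1,I-2,II-1,II-2,II-3,III-1,III-2]: 12 consistent

II-2 ∈ {Gg Mm, gg Mm}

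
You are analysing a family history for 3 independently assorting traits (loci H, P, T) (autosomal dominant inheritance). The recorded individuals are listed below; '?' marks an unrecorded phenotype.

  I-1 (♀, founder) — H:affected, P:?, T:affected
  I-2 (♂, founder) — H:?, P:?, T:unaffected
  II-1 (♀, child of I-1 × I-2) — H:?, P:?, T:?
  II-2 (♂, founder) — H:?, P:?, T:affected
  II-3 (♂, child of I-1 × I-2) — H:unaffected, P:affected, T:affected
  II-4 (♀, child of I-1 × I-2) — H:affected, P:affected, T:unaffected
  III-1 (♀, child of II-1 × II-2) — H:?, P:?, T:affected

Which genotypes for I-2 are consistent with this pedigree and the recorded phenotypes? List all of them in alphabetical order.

I-2 ∈ {Hh PP tt, Hh Pp tt, Hh pp tt, hh PP tt, hh Pp tt, hh pp tt}

H/I-1 aff ·: Hh
H/I-2 ? ·: hh|Hh
H/II-1 ? I-1×I-2: hh|Hh|HH
H/II-2 ? ·: hh|Hh|HH
H/II-3 un I-1×I-2: hh
H/II-4 aff I-1×I-2: Hh|HH
H/III-1 ? II-1×II-2: hh|Hh|HH
⇒ H over [I-1,I-2,II-1,II-2,II-3,II-4,III-1]: 41 consistent
P/I-1 ? ·: pp|Pp|PP
P/I-2 ? ·: pp|Pp|PP
P/II-1 ? I-1×I-2: pp|Pp|PP
P/II-2 ? ·: pp|Pp|PP
P/II-3 aff I-1×I-2: Pp|PP
P/II-4 aff I-1×I-2: Pp|PP
P/III-1 ? II-1×II-2: pp|Pp|PP
⇒ P over [I-1,I-2,II-1,II-2,II-3,II-4,III-1]: 188 consistent
T/I-1 aff ·: Tt
T/I-2 un ·: tt
T/II-1 ? I-1×I-2: tt|Tt
T/II-2 aff ·: Tt|TT
T/II-3 aff I-1×I-2: Tt
T/II-4 un I-1×I-2: tt
T/III-1 aff II-1×II-2: Tt|TT
⇒ T over [I-1,I-2,II-1,II-2,II-3,II-4,III-1]: 6 consistent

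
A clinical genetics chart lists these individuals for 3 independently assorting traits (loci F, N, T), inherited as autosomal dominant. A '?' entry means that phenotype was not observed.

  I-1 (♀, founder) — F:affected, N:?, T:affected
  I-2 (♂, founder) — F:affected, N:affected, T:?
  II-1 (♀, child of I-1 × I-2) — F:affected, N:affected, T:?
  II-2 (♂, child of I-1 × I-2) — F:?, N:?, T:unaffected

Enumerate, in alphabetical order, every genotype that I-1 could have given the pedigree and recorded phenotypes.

I-1 ∈ {FF NN Tt, FF Nn Tt, FF nn Tt, Ff NN Tt, Ff Nn Tt, Ff nn Tt}

F/I-1 aff ·: Ff|FF
F/I-2 aff ·: Ff|FF
F/II-1 aff I-1×I-2: Ff|FF
F/II-2 ? I-1×I-2: ff|Ff|FF
⇒ F over [I-1,I-2,II-1,II-2]: 15 consistent
N/I-1 ? ·: nn|Nn|NN
N/I-2 aff ·: Nn|NN
N/II-1 aff I-1×I-2: Nn|NN
N/II-2 ? I-1×I-2: nn|Nn|NN
⇒ N over [I-1,I-2,II-1,II-2]: 18 consistent
T/I-1 aff ·: Tt
T/I-2 ? ·: tt|Tt
T/II-1 ? I-1×I-2: tt|Tt|TT
T/II-2 un I-1×I-2: tt
⇒ T over [I-1,I-2,II-1,II-2]: 5 consistent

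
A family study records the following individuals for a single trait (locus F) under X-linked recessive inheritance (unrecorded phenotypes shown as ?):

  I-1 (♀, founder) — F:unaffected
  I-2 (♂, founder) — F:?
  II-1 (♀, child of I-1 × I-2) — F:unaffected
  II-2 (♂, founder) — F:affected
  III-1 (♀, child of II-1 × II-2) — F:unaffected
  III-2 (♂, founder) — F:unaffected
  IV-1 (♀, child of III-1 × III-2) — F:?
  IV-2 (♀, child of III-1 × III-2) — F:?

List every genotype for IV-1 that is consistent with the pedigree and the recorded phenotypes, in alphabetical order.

IV-1 ∈ {X^FX^F, X^FX^f}

F/I-1 un ·: X^FX^F|X^FX^f
F/I-2 ? ·: X^FY|X^fY
F/II-1 un I-1×I-2: X^FX^F|X^FX^f
F/II-2 aff ·: X^fY
F/III-1 un II-1×II-2: X^FX^f
F/III-2 un ·: X^FY
F/IV-1 ? III-1×III-2: X^FX^F|X^FX^f
F/IV-2 ? III-1×III-2: X^FX^F|X^FX^f
⇒ F over [I-1,I-2,II-1,II-2,III-1,III-2,IV-1,IV-2]: 20 consistent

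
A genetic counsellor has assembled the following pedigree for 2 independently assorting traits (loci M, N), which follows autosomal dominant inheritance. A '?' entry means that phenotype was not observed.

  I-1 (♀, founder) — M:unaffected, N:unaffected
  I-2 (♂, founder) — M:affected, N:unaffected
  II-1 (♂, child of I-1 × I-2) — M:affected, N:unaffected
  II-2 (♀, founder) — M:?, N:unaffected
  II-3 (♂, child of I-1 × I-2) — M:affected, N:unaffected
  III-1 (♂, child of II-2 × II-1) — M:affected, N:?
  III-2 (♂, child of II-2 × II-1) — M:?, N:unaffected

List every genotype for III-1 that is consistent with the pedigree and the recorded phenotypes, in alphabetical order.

III-1 ∈ {MM nn, Mm nn}

M/I-1 un ·: mm
M/I-2 aff ·: Mm|MM
M/II-1 aff I-1×I-2: Mm
M/II-2 ? ·: mm|Mm|MM
M/II-3 aff I-1×I-2: Mm
M/III-1 aff II-2×II-1: Mm|MM
M/III-2 ? II-2×II-1: mm|Mm|MM
⇒ M over [I-1,I-2,II-1,II-2,II-3,III-1,III-2]: 24 consistent
N/I-1 un ·: nn
N/I-2 un ·: nn
N/II-1 un I-1×I-2: nn
N/II-2 un ·: nn
N/II-3 un I-1×I-2: nn
N/III-1 ? II-2×II-1: nn
N/III-2 un II-2×II-1: nn
⇒ N over [I-1,I-2,II-1,II-2,II-3,III-1,III-2]: 1 consistent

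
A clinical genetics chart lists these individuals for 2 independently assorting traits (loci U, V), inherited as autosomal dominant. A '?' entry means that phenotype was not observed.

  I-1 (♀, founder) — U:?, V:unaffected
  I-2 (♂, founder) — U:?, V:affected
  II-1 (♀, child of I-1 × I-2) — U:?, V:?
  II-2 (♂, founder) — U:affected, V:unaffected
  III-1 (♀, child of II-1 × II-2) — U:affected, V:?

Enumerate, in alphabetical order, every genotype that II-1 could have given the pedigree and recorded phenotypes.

U/I-1 ? ·: uu|Uu|UU
U/I-2 ? ·: uu|Uu|UU
U/II-1 ? I-1×I-2: uu|Uu|UU
U/II-2 aff ·: Uu|UU
U/III-1 aff II-1×II-2: Uu|UU
⇒ U over [I-1,I-2,II-1,II-2,III-1]: 48 consistent
V/I-1 un ·: vv
V/I-2 aff ·: Vv|VV
V/II-1 ? I-1×I-2: vv|Vv
V/II-2 un ·: vv
V/III-1 ? II-1×II-2: vv|Vv
⇒ V over [I-1,I-2,II-1,II-2,III-1]: 5 consistent

II-1 ∈ {UU Vv, UU vv, Uu Vv, Uu vv, uu Vv, uu vv}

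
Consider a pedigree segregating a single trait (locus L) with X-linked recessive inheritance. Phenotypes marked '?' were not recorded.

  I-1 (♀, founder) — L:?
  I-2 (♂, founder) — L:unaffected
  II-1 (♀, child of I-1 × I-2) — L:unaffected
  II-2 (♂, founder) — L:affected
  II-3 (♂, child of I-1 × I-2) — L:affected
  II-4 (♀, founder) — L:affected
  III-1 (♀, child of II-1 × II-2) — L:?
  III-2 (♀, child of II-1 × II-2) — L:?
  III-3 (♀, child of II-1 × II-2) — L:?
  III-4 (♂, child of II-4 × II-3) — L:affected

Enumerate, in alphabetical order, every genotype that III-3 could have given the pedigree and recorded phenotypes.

III-3 ∈ {X^LX^l, X^lX^l}

L/I-1 ? ·: X^LX^l|X^lX^l
L/I-2 un ·: X^LY
L/II-1 un I-1×I-2: X^LX^L|X^LX^l
L/II-2 aff ·: X^lY
L/II-3 aff I-1×I-2: X^lY
L/II-4 aff ·: X^lX^l
L/III-1 ? II-1×II-2: X^LX^l|X^lX^l
L/III-2 ? II-1×II-2: X^LX^l|X^lX^l
L/III-3 ? II-1×II-2: X^LX^l|X^lX^l
L/III-4 aff II-4×II-3: X^lY
⇒ L over [I-1,I-2,II-1,II-2,II-3,II-4,III-1,III-2,III-3,III-4]: 17 consistent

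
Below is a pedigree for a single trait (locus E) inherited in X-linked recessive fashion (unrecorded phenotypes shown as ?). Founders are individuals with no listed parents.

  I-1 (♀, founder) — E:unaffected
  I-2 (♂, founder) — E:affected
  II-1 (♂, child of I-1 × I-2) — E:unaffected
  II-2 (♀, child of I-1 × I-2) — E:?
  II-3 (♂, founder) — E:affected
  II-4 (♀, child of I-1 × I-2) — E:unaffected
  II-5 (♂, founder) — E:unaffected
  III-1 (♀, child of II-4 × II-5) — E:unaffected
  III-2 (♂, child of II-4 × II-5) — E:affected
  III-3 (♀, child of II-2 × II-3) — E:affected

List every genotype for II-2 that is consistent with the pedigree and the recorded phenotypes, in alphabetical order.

II-2 ∈ {X^EX^e, X^eX^e}

E/I-1 un ·: X^EX^E|X^EX^e
E/I-2 aff ·: X^eY
E/II-1 un I-1×I-2: X^EY
E/II-2 ? I-1×I-2: X^EX^e|X^eX^e
E/II-3 aff ·: X^eY
E/II-4 un I-1×I-2: X^EX^e
E/II-5 un ·: X^EY
E/III-1 un II-4×II-5: X^EX^E|X^EX^e
E/III-2 aff II-4×II-5: X^eY
E/III-3 aff II-2×II-3: X^eX^e
⇒ E over [I-1,I-2,II-1,II-2,II-3,II-4,II-5,III-1,III-2,III-3]: 6 consistent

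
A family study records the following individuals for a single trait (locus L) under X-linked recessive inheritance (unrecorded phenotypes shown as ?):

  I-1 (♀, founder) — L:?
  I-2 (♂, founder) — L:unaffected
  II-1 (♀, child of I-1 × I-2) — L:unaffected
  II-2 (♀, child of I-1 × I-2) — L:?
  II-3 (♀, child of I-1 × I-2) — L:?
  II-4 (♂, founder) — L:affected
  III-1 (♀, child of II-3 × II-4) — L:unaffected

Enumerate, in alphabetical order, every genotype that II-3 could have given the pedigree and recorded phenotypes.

II-3 ∈ {X^LX^L, X^LX^l}

L/I-1 ? ·: X^LX^L|X^LX^l|X^lX^l
L/I-2 un ·: X^LY
L/II-1 un I-1×I-2: X^LX^L|X^LX^l
L/II-2 ? I-1×I-2: X^LX^L|X^LX^l
L/II-3 ? I-1×I-2: X^LX^L|X^LX^l
L/II-4 aff ·: X^lY
L/III-1 un II-3×II-4: X^LX^l
⇒ L over [I-1,I-2,II-1,II-2,II-3,II-4,III-1]: 10 consistent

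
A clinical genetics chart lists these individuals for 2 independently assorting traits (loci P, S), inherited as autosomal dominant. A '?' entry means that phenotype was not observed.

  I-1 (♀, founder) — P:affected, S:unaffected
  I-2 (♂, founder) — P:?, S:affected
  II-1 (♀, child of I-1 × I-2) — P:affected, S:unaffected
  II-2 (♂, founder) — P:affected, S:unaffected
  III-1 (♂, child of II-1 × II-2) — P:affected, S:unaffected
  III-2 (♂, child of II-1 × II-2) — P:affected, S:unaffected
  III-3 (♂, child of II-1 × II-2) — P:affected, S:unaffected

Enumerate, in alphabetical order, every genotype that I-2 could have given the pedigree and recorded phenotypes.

I-2 ∈ {PP Ss, Pp Ss, pp Ss}

P/I-1 aff ·: Pp|PP
P/I-2 ? ·: pp|Pp|PP
P/II-1 aff I-1×I-2: Pp|PP
P/II-2 aff ·: Pp|PP
P/III-1 aff II-1×II-2: Pp|PP
P/III-2 aff II-1×II-2: Pp|PP
P/III-3 aff II-1×II-2: Pp|PP
⇒ P over [I-1,I-2,II-1,II-2,III-1,III-2,III-3]: 116 consistent
S/I-1 un ·: ss
S/I-2 aff ·: Ss
S/II-1 un I-1×I-2: ss
S/II-2 un ·: ss
S/III-1 un II-1×II-2: ss
S/III-2 un II-1×II-2: ss
S/III-3 un II-1×II-2: ss
⇒ S over [I-1,I-2,II-1,II-2,III-1,III-2,III-3]: 1 consistent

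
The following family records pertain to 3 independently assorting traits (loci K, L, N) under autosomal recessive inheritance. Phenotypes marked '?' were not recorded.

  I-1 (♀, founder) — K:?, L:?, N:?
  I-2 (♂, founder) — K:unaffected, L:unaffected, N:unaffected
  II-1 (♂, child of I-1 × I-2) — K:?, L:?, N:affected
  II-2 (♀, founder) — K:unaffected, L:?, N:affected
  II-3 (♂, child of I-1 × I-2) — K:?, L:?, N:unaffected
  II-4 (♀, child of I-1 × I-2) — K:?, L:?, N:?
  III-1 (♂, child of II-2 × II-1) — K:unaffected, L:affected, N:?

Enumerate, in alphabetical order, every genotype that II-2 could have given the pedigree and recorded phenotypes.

II-2 ∈ {KK Ll nn, KK ll nn, Kk Ll nn, Kk ll nn}

K/I-1 ? ·: KK|Kk|kk
K/I-2 un ·: KK|Kk
K/II-1 ? I-1×I-2: KK|Kk|kk
K/II-2 un ·: KK|Kk
K/II-3 ? I-1×I-2: KK|Kk|kk
K/II-4 ? I-1×I-2: KK|Kk|kk
K/III-1 un II-2×II-1: KK|Kk
⇒ K over [I-1,I-2,II-1,II-2,II-3,II-4,III-1]: 168 consistent
L/I-1 ? ·: LL|Ll|ll
L/I-2 un ·: LL|Ll
L/II-1 ? I-1×I-2: Ll|ll
L/II-2 ? ·: Ll|ll
L/II-3 ? I-1×I-2: LL|Ll|ll
L/II-4 ? I-1×I-2: LL|Ll|ll
L/III-1 aff II-2×II-1: ll
⇒ L over [I-1,I-2,II-1,II-2,II-3,II-4,III-1]: 70 consistent
N/I-1 ? ·: Nn|nn
N/I-2 un ·: Nn
N/II-1 aff I-1×I-2: nn
N/II-2 aff ·: nn
N/II-3 un I-1×I-2: NN|Nn
N/II-4 ? I-1×I-2: NN|Nn|nn
N/III-1 ? II-2×II-1: nn
⇒ N over [I-1,I-2,II-1,II-2,II-3,II-4,III-1]: 8 consistent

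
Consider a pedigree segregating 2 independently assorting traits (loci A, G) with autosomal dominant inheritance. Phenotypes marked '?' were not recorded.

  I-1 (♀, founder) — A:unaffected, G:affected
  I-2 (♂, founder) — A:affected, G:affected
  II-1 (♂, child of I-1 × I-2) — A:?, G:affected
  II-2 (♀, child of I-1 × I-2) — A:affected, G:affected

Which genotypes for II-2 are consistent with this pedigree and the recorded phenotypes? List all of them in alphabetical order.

II-2 ∈ {Aa GG, Aa Gg}

A/I-1 un ·: aa
A/I-2 aff ·: Aa|AA
A/II-1 ? I-1×I-2: aa|Aa
A/II-2 aff I-1×I-2: Aa
⇒ A over [I-1,I-2,II-1,II-2]: 3 consistent
G/I-1 aff ·: Gg|GG
G/I-2 aff ·: Gg|GG
G/II-1 aff I-1×I-2: Gg|GG
G/II-2 aff I-1×I-2: Gg|GG
⇒ G over [I-1,I-2,II-1,II-2]: 13 consistent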